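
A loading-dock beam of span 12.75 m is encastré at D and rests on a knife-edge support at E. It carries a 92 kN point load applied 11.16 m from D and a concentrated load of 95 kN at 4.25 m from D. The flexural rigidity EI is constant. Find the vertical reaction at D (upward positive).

Take the reaction at E as the redundant and release it; the primary structure is a cantilever fixed at D.
Deflection at E on the released cantilever, summing each load's contribution:
  point load 92 at a = 11.16: Pa²(3L − a)/(6EI) = 51734/EI
  point load 95 at a = 4.25: Pa²(3L − a)/(6EI) = 9724/EI
  δ_0 = 61457/EI
Tip deflection under a unit load at E: L³/(3EI) = 690.9/EI.
Compatibility at E: δ_0 − R_E·δ_{EE} = 0, so R_E = 61457/690.9 = 88.95 kN.
Vertical equilibrium: R_D = ΣP − R_E = 187 − 88.95 = 98.05 kN.

R_D = 98.05 kN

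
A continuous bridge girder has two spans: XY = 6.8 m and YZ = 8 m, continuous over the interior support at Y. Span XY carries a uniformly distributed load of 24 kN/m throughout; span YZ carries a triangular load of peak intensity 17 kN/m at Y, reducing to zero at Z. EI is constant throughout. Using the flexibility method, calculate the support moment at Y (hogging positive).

Take M_Y as the redundant. Released structure: two simple spans XY and YZ with a hinge at Y.
Rotations at Y on the released spans (each span's end-slope, ×1/EI):
  span XY: UDL 24: wL³/(24EI) = 314.4/EI
  span YZ: triangular load, peak 17: w₀L³/(45EI) = 193.4/EI
  relative rotation θ_0 = (314.4 + 193.4)/EI = 507.9/EI
A unit hogging moment at Y produces rotation L₁/(3EI) + L₂/(3EI) = 4.933/EI.
Compatibility: M_Y·(L₁+L₂)/(3EI) = θ_0, giving M_Y = 102.9 kN·m (hogging).

M_Y = 102.9 kN·m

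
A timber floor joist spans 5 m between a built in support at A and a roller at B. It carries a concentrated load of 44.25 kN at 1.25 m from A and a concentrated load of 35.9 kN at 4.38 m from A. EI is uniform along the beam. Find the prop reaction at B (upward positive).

R_B = 33.06 kN

Remove the prop at B; the released (primary) structure is a cantilever built in at A.
Downward deflection at the released point B due to the loads:
  point load 44.25 at a = 1.25: Pa²(3L − a)/(6EI) = 158.4/EI
  point load 35.9 at a = 4.38: Pa²(3L − a)/(6EI) = 1219/EI
  δ_0 = 1377/EI
Flexibility coefficient — unit upward force at B: δ_{BB} = L³/(3EI) = 41.67/EI.
The prop prevents deflection at B: R_B = δ_0/δ_{BB} = 1377/41.67 = 33.06 kN.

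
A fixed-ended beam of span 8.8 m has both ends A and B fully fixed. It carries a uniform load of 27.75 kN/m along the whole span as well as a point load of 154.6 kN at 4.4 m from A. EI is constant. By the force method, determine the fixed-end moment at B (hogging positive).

Release both end moments; the primary structure is a simply-supported span AB with redundants M_A and M_B.
On the primary (simply-supported) span, the end slopes from the loading are:
  at A: UDL 27.75: wL³/(24EI) = 788/EI
  at B: UDL 27.75: wL³/(24EI) = 788/EI
  at A: point load 154.6 at a = 4.4: Pab(L + b)/(6LEI) = 748.3/EI
  at B: point load 154.6 at a = 4.4: Pab(L + a)/(6LEI) = 748.3/EI
  θ_A0 = 1536/EI,  θ_B0 = 1536/EI
Flexibility coefficients: a unit moment at one end gives L/(3EI) there and L/(6EI) at the far end, so f₁₁ = f₂₂ = 2.933/EI and f₁₂ = f₂₁ = 1.467/EI.
Compatibility — zero rotation at each built-in end:
  2.933 M_A + 1.467 M_B = 1536
  1.467 M_A + 2.933 M_B = 1536
Solving the pair gives M_A = 349.1 kN·m and M_B = 349.1 kN·m (hogging).

M_B = 349.1 kN·m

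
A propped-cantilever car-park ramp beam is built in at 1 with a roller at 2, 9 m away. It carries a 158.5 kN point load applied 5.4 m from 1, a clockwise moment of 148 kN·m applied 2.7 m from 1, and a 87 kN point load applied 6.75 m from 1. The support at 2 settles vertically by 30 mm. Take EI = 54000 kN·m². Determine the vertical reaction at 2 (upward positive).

Release the roller at 2. Primary structure: cantilever fixed at 1.
Free-end deflection of the primary structure under the applied loading (downward +):
  point load 158.5 at a = 5.4: Pa²(3L − a)/(6EI) = 16639/EI
  clockwise couple 148 at a = 2.7: M₀a(2L − a)/(2EI) = 3057/EI
  point load 87 at a = 6.75: Pa²(3L − a)/(6EI) = 13378/EI
  δ_0 = 33074/EI
Flexibility coefficient — unit upward force at 2: δ_{22} = L³/(3EI) = 243/EI.
With EI = 54000 kN·m²: δ_0 = 0.61248 m and δ_{22} = 0.0045 m/kN.
Compatibility — the beam at 2 must follow the support down by 0.03 m: δ_0 − R_2·δ_{22} = 0.03, so R_2 = (0.61248 − 0.03)/0.0045 = 129.4 kN.

R_2 = 129.4 kN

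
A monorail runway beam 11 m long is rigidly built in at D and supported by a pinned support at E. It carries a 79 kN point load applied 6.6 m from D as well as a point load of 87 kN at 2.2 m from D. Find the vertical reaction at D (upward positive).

Take the reaction at E as the redundant and release it; the primary structure is a cantilever fixed at D.
Deflection at E on the released cantilever, summing each load's contribution:
  point load 79 at a = 6.6: Pa²(3L − a)/(6EI) = 15141/EI
  point load 87 at a = 2.2: Pa²(3L − a)/(6EI) = 2162/EI
  δ_0 = 17303/EI
Flexibility coefficient — unit upward force at E: δ_{EE} = L³/(3EI) = 443.7/EI.
The prop prevents deflection at E: R_E = δ_0/δ_{EE} = 17303/443.7 = 39 kN.
Vertical equilibrium: R_D = ΣP − R_E = 166 − 39 = 127 kN.

R_D = 127 kN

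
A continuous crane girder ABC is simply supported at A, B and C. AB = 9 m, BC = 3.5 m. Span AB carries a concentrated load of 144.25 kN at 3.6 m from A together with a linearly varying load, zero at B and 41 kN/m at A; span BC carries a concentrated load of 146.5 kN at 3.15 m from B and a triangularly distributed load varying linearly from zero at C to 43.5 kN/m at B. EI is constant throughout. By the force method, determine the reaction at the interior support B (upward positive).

Release continuity at B by inserting a hinge; the redundant is the internal moment M_B. The primary structure is two simply-supported spans AB and BC.
Discontinuity in slope at B on the released structure — sum the simple-span end rotations:
  span AB: point load 144.25 at a = 3.6: Pab(L + a)/(6LEI) = 654.3/EI
  span AB: triangular load, peak 41: 7w₀L³/(360EI) = 581.2/EI
  span BC: point load 146.5 at a = 3.15: Pab(L + b)/(6LEI) = 29.61/EI
  span BC: triangular load, peak 43.5: w₀L³/(45EI) = 41.45/EI
  relative rotation θ_0 = (1235 + 71.06)/EI = 1307/EI
A unit hogging moment at B produces rotation L₁/(3EI) + L₂/(3EI) = 4.167/EI.
Compatibility: M_B·(L₁+L₂)/(3EI) = θ_0, giving M_B = 313.6 kN·m (hogging).
Span AB, ΣM about A with M_B applied at B: R_B^{AB}·9 = 1073 + 313.6, so R_B^{AB} = 154 kN and R_A = 328.8 − 154 = 174.7 kN.
Span BC, ΣM about C: R_B^{BC}·3.5 = 228.9 + 313.6, so R_B^{BC} = 155 kN and R_C = 222.6 − 155 = 67.63 kN.
R_B = 154 + 155 = 309 kN.

R_B = 309 kN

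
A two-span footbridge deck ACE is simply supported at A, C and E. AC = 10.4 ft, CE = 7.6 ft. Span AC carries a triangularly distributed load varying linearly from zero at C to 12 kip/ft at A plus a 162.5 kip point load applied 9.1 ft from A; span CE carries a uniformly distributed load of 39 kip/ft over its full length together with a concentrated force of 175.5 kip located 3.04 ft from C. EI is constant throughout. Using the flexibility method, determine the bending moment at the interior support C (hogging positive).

M_C = 370.9 kip·ft

Release continuity at C by inserting a hinge; the redundant is the internal moment M_C. The primary structure is two simply-supported spans AC and CE.
Rotations at C on the released spans (each span's end-slope, ×1/EI):
  span AC: triangular load, peak 12: 7w₀L³/(360EI) = 262.5/EI
  span AC: point load 162.5 at a = 9.1: Pab(L + a)/(6LEI) = 600.7/EI
  span CE: UDL 39: wL³/(24EI) = 713.3/EI
  span CE: point load 175.5 at a = 3.04: Pab(L + b)/(6LEI) = 648.8/EI
  relative rotation θ_0 = (863.2 + 1362)/EI = 2225/EI
A unit hogging moment at C produces rotation L₁/(3EI) + L₂/(3EI) = 6/EI.
Slope continuity at C: θ_0 = M_C·6/EI, so M_C = 2225/6 = 370.9 kip·ft (hogging).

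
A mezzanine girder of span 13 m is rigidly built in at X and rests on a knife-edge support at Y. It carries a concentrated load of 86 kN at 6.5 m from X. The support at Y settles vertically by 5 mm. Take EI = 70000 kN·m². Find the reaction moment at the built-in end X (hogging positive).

Release the roller at Y. Primary structure: cantilever fixed at X.
Primary-structure tip deflection at Y by superposition:
  point load 86 at a = 6.5: Pa²(3L − a)/(6EI) = 19681/EI
Flexibility coefficient — unit upward force at Y: δ_{YY} = L³/(3EI) = 732.3/EI.
With EI = 70000 kN·m²: δ_0 = 0.28116 m and δ_{YY} = 0.010462 m/kN.
Compatibility — the beam at Y must follow the support down by 0.005 m: δ_0 − R_Y·δ_{YY} = 0.005, so R_Y = (0.28116 − 0.005)/0.010462 = 26.4 kN.
Moment equilibrium about X: M_X = Σ(load moments about X) − R_Y·L = 559 − 26.4×13 = 215.8 kN·m.

M_X = 215.8 kN·m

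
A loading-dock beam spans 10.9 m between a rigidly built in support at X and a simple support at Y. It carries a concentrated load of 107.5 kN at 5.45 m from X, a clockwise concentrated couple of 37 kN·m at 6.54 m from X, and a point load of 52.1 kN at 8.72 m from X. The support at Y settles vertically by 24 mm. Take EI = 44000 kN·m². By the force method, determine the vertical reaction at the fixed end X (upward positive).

Release the roller at Y. Primary structure: cantilever fixed at X.
Free-end deflection of the primary structure under the applied loading (downward +):
  point load 107.5 at a = 5.45: Pa²(3L − a)/(6EI) = 14502/EI
  clockwise couple 37 at a = 6.54: M₀a(2L − a)/(2EI) = 1846/EI
  point load 52.1 at a = 8.72: Pa²(3L − a)/(6EI) = 15833/EI
  δ_0 = 32181/EI
Flexibility coefficient — unit upward force at Y: δ_{YY} = L³/(3EI) = 431.7/EI.
With EI = 44000 kN·m²: δ_0 = 0.73139 m and δ_{YY} = 0.009811 m/kN.
Compatibility — the beam at Y must follow the support down by 0.024 m: δ_0 − R_Y·δ_{YY} = 0.024, so R_Y = (0.73139 − 0.024)/0.009811 = 72.1 kN.
Vertical equilibrium: R_X = ΣP − R_Y = 159.6 − 72.1 = 87.5 kN.

R_X = 87.5 kN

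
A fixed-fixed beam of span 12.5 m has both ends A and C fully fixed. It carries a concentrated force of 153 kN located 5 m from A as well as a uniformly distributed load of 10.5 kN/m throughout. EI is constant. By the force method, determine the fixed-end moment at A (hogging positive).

Release both end moments; the primary structure is a simply-supported span AC with redundants M_A and M_C.
Simple-span end rotations at A and C under the given loads:
  at A: point load 153 at a = 5: Pab(L + b)/(6LEI) = 1530/EI
  at C: point load 153 at a = 5: Pab(L + a)/(6LEI) = 1339/EI
  at A: UDL 10.5: wL³/(24EI) = 854.5/EI
  at C: UDL 10.5: wL³/(24EI) = 854.5/EI
  θ_A0 = 2384/EI,  θ_C0 = 2193/EI
Flexibility coefficients: a unit moment at one end gives L/(3EI) there and L/(6EI) at the far end, so f₁₁ = f₂₂ = 4.167/EI and f₁₂ = f₂₁ = 2.083/EI.
Compatibility — zero rotation at each built-in end:
  4.167 M_A + 2.083 M_C = 2384
  2.083 M_A + 4.167 M_C = 2193
Solving the pair gives M_A = 412.1 kN·m and M_C = 320.3 kN·m (hogging).

M_A = 412.1 kN·m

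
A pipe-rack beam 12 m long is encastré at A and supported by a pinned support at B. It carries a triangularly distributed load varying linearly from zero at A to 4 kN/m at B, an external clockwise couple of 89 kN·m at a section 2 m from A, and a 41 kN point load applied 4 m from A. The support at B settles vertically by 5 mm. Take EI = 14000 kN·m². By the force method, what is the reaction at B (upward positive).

R_B = 22.55 kN

Take the reaction at B as the redundant and release it; the primary structure is a cantilever fixed at A.
Deflection at B on the released cantilever, summing each load's contribution:
  triangular load, peak 4 at the free end: 11w₀L⁴/(120EI) = 7603/EI
  clockwise couple 89 at a = 2: M₀a(2L − a)/(2EI) = 1958/EI
  point load 41 at a = 4: Pa²(3L − a)/(6EI) = 3499/EI
  δ_0 = 13060/EI
Tip deflection under a unit load at B: L³/(3EI) = 576/EI.
With EI = 14000 kN·m²: δ_0 = 0.93285 m and δ_{BB} = 0.041143 m/kN.
Compatibility — the beam at B must follow the support down by 0.005 m: δ_0 − R_B·δ_{BB} = 0.005, so R_B = (0.93285 − 0.005)/0.041143 = 22.55 kN.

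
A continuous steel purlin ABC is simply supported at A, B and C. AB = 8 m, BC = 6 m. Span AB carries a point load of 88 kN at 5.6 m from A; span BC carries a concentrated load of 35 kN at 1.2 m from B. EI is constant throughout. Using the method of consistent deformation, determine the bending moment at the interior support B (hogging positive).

Release continuity at B by inserting a hinge; the redundant is the internal moment M_B. The primary structure is two simply-supported spans AB and BC.
End slopes at the hinge B, treating each span as simply supported:
  span AB: point load 88 at a = 5.6: Pab(L + a)/(6LEI) = 335.1/EI
  span BC: point load 35 at a = 1.2: Pab(L + b)/(6LEI) = 60.48/EI
  relative rotation θ_0 = (335.1 + 60.48)/EI = 395.6/EI
A unit hogging moment at B produces rotation L₁/(3EI) + L₂/(3EI) = 4.667/EI.
Slope continuity at B: θ_0 = M_B·4.667/EI, so M_B = 395.6/4.667 = 84.77 kN·m (hogging).

M_B = 84.77 kN·m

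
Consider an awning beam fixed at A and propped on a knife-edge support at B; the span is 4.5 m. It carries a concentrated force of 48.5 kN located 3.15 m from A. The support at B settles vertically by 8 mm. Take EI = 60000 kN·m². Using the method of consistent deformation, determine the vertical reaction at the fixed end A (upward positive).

Release the roller at B. Primary structure: cantilever fixed at A.
Downward deflection at the released point B due to the loads:
  point load 48.5 at a = 3.15: Pa²(3L − a)/(6EI) = 830.1/EI
Tip deflection under a unit load at B: L³/(3EI) = 30.38/EI.
With EI = 60000 kN·m²: δ_0 = 0.013836 m and δ_{BB} = 0.000506 m/kN.
Compatibility — the beam at B must follow the support down by 0.008 m: δ_0 − R_B·δ_{BB} = 0.008, so R_B = (0.013836 − 0.008)/0.000506 = 11.53 kN.
Vertical equilibrium: R_A = ΣP − R_B = 48.5 − 11.53 = 36.97 kN.

R_A = 36.97 kN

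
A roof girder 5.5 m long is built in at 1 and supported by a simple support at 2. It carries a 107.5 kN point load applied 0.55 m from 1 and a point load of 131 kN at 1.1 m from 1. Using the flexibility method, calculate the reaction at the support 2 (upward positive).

R_2 = 8.895 kN

Choose R_2 as the redundant. The primary structure is the cantilever fixed at 1.
Primary-structure tip deflection at 2 by superposition:
  point load 107.5 at a = 0.55: Pa²(3L − a)/(6EI) = 86.45/EI
  point load 131 at a = 1.1: Pa²(3L − a)/(6EI) = 406.8/EI
  δ_0 = 493.3/EI
Flexibility coefficient — unit upward force at 2: δ_{22} = L³/(3EI) = 55.46/EI.
The prop prevents deflection at 2: R_2 = δ_0/δ_{22} = 493.3/55.46 = 8.895 kN.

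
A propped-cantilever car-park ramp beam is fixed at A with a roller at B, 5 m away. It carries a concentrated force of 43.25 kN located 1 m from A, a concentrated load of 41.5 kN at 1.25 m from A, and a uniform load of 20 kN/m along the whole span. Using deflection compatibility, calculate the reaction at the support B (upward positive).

R_B = 43.49 kN

Release the roller at B. Primary structure: cantilever fixed at A.
Primary-structure tip deflection at B by superposition:
  point load 43.25 at a = 1: Pa²(3L − a)/(6EI) = 100.9/EI
  point load 41.5 at a = 1.25: Pa²(3L − a)/(6EI) = 148.6/EI
  UDL 20: wL⁴/(8EI) = 1562/EI
  δ_0 = 1812/EI
Flexibility coefficient — unit upward force at B: δ_{BB} = L³/(3EI) = 41.67/EI.
The prop prevents deflection at B: R_B = δ_0/δ_{BB} = 1812/41.67 = 43.49 kN.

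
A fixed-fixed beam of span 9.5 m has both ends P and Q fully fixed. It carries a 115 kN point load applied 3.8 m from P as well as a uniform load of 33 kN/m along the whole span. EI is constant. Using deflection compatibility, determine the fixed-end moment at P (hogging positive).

M_P = 405.5 kN·m

Take the two fixed-end moments M_P, M_Q as redundants; the released structure is the simple span PQ.
On the primary (simply-supported) span, the end slopes from the loading are:
  at P: point load 115 at a = 3.8: Pab(L + b)/(6LEI) = 664.2/EI
  at Q: point load 115 at a = 3.8: Pab(L + a)/(6LEI) = 581.2/EI
  at P: UDL 33: wL³/(24EI) = 1179/EI
  at Q: UDL 33: wL³/(24EI) = 1179/EI
  θ_P0 = 1843/EI,  θ_Q0 = 1760/EI
Flexibility coefficients: a unit moment at one end gives L/(3EI) there and L/(6EI) at the far end, so f₁₁ = f₂₂ = 3.167/EI and f₁₂ = f₂₁ = 1.583/EI.
Compatibility — zero rotation at each built-in end:
  3.167 M_P + 1.583 M_Q = 1843
  1.583 M_P + 3.167 M_Q = 1760
Solving the pair gives M_P = 405.5 kN·m and M_Q = 353.1 kN·m (hogging).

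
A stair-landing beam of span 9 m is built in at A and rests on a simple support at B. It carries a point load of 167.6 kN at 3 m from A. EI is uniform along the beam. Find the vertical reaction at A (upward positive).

Take the reaction at B as the redundant and release it; the primary structure is a cantilever fixed at A.
Downward deflection at the released point B due to the loads:
  point load 167.6 at a = 3: Pa²(3L − a)/(6EI) = 6034/EI
Tip deflection under a unit load at B: L³/(3EI) = 243/EI.
Compatibility at B: δ_0 − R_B·δ_{BB} = 0, so R_B = 6034/243 = 24.83 kN.
Vertical equilibrium: R_A = ΣP − R_B = 167.6 − 24.83 = 142.8 kN.

R_A = 142.8 kN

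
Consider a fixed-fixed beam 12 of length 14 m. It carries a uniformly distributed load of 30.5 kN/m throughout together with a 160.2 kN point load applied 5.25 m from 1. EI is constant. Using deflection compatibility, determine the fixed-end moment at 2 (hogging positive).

Take the two fixed-end moments M_1, M_2 as redundants; the released structure is the simple span 12.
Simple-span end rotations at 1 and 2 under the given loads:
  at 1: UDL 30.5: wL³/(24EI) = 3487/EI
  at 2: UDL 30.5: wL³/(24EI) = 3487/EI
  at 1: point load 160.2 at a = 5.25: Pab(L + b)/(6LEI) = 1993/EI
  at 2: point load 160.2 at a = 5.25: Pab(L + a)/(6LEI) = 1686/EI
  θ_10 = 5480/EI,  θ_20 = 5174/EI
Flexibility coefficients: a unit moment at one end gives L/(3EI) there and L/(6EI) at the far end, so f₁₁ = f₂₂ = 4.667/EI and f₁₂ = f₂₁ = 2.333/EI.
Compatibility — zero rotation at each built-in end:
  4.667 M_1 + 2.333 M_2 = 5480
  2.333 M_1 + 4.667 M_2 = 5174
Solving the pair gives M_1 = 826.7 kN·m and M_2 = 695.3 kN·m (hogging).

M_2 = 695.3 kN·m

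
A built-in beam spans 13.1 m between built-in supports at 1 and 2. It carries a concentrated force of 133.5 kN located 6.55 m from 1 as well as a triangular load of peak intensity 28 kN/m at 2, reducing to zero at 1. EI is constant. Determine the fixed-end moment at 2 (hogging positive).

Take the two fixed-end moments M_1, M_2 as redundants; the released structure is the simple span 12.
Simple-span end rotations at 1 and 2 under the given loads:
  at 1: point load 133.5 at a = 6.55: Pab(L + b)/(6LEI) = 1432/EI
  at 2: point load 133.5 at a = 6.55: Pab(L + a)/(6LEI) = 1432/EI
  at 1: triangular load, peak 28: 7w₀L³/(360EI) = 1224/EI
  at 2: triangular load, peak 28: w₀L³/(45EI) = 1399/EI
  θ_10 = 2656/EI,  θ_20 = 2831/EI
Flexibility coefficients: a unit moment at one end gives L/(3EI) there and L/(6EI) at the far end, so f₁₁ = f₂₂ = 4.367/EI and f₁₂ = f₂₁ = 2.183/EI.
Compatibility — zero rotation at each built-in end:
  4.367 M_1 + 2.183 M_2 = 2656
  2.183 M_1 + 4.367 M_2 = 2831
Solving the pair gives M_1 = 378.8 kN·m and M_2 = 458.9 kN·m (hogging).

M_2 = 458.9 kN·m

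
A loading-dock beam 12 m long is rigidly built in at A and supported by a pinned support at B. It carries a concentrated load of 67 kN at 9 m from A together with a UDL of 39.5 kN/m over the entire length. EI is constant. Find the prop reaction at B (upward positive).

Take the reaction at B as the redundant and release it; the primary structure is a cantilever fixed at A.
Free-end deflection of the primary structure under the applied loading (downward +):
  point load 67 at a = 9: Pa²(3L − a)/(6EI) = 24422/EI
  UDL 39.5: wL⁴/(8EI) = 102384/EI
  δ_0 = 126806/EI
Flexibility coefficient — unit upward force at B: δ_{BB} = L³/(3EI) = 576/EI.
Compatibility at B: δ_0 − R_B·δ_{BB} = 0, so R_B = 126806/576 = 220.1 kN.

R_B = 220.1 kN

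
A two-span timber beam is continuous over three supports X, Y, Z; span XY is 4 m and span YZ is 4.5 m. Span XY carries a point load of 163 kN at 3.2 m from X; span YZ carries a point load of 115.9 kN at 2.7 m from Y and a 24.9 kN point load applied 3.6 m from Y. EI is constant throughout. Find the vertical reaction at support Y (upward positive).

R_Y = 227.2 kN

Release continuity at Y by inserting a hinge; the redundant is the internal moment M_Y. The primary structure is two simply-supported spans XY and YZ.
Discontinuity in slope at Y on the released structure — sum the simple-span end rotations:
  span XY: point load 163 at a = 3.2: Pab(L + a)/(6LEI) = 125.2/EI
  span YZ: point load 115.9 at a = 2.7: Pab(L + b)/(6LEI) = 131.4/EI
  span YZ: point load 24.9 at a = 3.6: Pab(L + b)/(6LEI) = 16.14/EI
  relative rotation θ_0 = (125.2 + 147.6)/EI = 272.7/EI
A unit hogging moment at Y produces rotation L₁/(3EI) + L₂/(3EI) = 2.833/EI.
Slope continuity at Y: θ_0 = M_Y·2.833/EI, so M_Y = 272.7/2.833 = 96.26 kN·m (hogging).
Span XY, ΣM about X with M_Y applied at Y: R_Y^{XY}·4 = 521.6 + 96.26, so R_Y^{XY} = 154.5 kN and R_X = 163 − 154.5 = 8.534 kN.
Span YZ, ΣM about Z: R_Y^{YZ}·4.5 = 231 + 96.26, so R_Y^{YZ} = 72.73 kN and R_Z = 140.8 − 72.73 = 68.07 kN.
R_Y = 154.5 + 72.73 = 227.2 kN.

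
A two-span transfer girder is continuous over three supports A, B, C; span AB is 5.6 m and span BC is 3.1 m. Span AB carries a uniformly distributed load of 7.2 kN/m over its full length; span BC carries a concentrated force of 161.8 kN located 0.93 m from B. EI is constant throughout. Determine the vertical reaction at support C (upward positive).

R_C = 32.39 kN

Insert a hinge at B; M_B is the redundant, and each span becomes simply supported.
Discontinuity in slope at B on the released structure — sum the simple-span end rotations:
  span AB: UDL 7.2: wL³/(24EI) = 52.68/EI
  span BC: point load 161.8 at a = 0.93: Pab(L + b)/(6LEI) = 92.52/EI
  relative rotation θ_0 = (52.68 + 92.52)/EI = 145.2/EI
A unit hogging moment at B produces rotation L₁/(3EI) + L₂/(3EI) = 2.9/EI.
Slope continuity at B: θ_0 = M_B·2.9/EI, so M_B = 145.2/2.9 = 50.07 kN·m (hogging).
Span BC, ΣM about C: R_B^{BC}·3.1 = 351.1 + 50.07, so R_B^{BC} = 129.4 kN and R_C = 161.8 − 129.4 = 32.39 kN.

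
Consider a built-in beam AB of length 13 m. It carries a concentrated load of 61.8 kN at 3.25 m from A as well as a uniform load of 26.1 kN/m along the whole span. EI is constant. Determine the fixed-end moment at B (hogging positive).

Take the two fixed-end moments M_A, M_B as redundants; the released structure is the simple span AB.
End rotations of the released simple span under the applied load (×1/EI):
  at A: point load 61.8 at a = 3.25: Pab(L + b)/(6LEI) = 571.2/EI
  at B: point load 61.8 at a = 3.25: Pab(L + a)/(6LEI) = 408/EI
  at A: UDL 26.1: wL³/(24EI) = 2389/EI
  at B: UDL 26.1: wL³/(24EI) = 2389/EI
  θ_A0 = 2960/EI,  θ_B0 = 2797/EI
Flexibility coefficients: a unit moment at one end gives L/(3EI) there and L/(6EI) at the far end, so f₁₁ = f₂₂ = 4.333/EI and f₁₂ = f₂₁ = 2.167/EI.
Compatibility — zero rotation at each built-in end:
  4.333 M_A + 2.167 M_B = 2960
  2.167 M_A + 4.333 M_B = 2797
Solving the pair gives M_A = 480.6 kN·m and M_B = 405.2 kN·m (hogging).

M_B = 405.2 kN·m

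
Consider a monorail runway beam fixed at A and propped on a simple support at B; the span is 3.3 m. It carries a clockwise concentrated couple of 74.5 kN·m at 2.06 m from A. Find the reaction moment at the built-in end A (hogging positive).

Release the roller at B. Primary structure: cantilever fixed at A.
Primary-structure tip deflection at B by superposition:
  clockwise couple 74.5 at a = 2.06: M₀a(2L − a)/(2EI) = 348.4/EI
Tip deflection under a unit load at B: L³/(3EI) = 11.98/EI.
The prop prevents deflection at B: R_B = δ_0/δ_{BB} = 348.4/11.98 = 29.08 kN.
Moment equilibrium about A: M_A = Σ(load moments about A) − R_B·L = 74.5 − 29.08×3.3 = -21.47 kN·m.

M_A = -21.47 kN·m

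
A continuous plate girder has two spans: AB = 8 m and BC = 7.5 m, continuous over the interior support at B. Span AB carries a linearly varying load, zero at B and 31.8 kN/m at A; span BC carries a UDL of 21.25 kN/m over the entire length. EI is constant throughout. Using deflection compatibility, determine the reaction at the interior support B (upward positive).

Release continuity at B by inserting a hinge; the redundant is the internal moment M_B. The primary structure is two simply-supported spans AB and BC.
Rotations at B on the released spans (each span's end-slope, ×1/EI):
  span AB: triangular load, peak 31.8: 7w₀L³/(360EI) = 316.6/EI
  span BC: UDL 21.25: wL³/(24EI) = 373.5/EI
  relative rotation θ_0 = (316.6 + 373.5)/EI = 690.1/EI
A unit hogging moment at B produces rotation L₁/(3EI) + L₂/(3EI) = 5.167/EI.
Slope continuity at B: θ_0 = M_B·5.167/EI, so M_B = 690.1/5.167 = 133.6 kN·m (hogging).
Span AB, ΣM about A with M_B applied at B: R_B^{AB}·8 = 339.2 + 133.6, so R_B^{AB} = 59.1 kN and R_A = 127.2 − 59.1 = 68.1 kN.
Span BC, ΣM about C: R_B^{BC}·7.5 = 597.7 + 133.6, so R_B^{BC} = 97.5 kN and R_C = 159.4 − 97.5 = 61.88 kN.
R_B = 59.1 + 97.5 = 156.6 kN.

R_B = 156.6 kN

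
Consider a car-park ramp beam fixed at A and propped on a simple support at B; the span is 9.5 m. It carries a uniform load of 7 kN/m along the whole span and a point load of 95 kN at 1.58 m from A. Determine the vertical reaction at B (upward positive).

Take the reaction at B as the redundant and release it; the primary structure is a cantilever fixed at A.
Free-end deflection of the primary structure under the applied loading (downward +):
  UDL 7: wL⁴/(8EI) = 7127/EI
  point load 95 at a = 1.58: Pa²(3L − a)/(6EI) = 1064/EI
  δ_0 = 8191/EI
Flexibility coefficient — unit upward force at B: δ_{BB} = L³/(3EI) = 285.8/EI.
Compatibility at B: δ_0 − R_B·δ_{BB} = 0, so R_B = 8191/285.8 = 28.66 kN.

R_B = 28.66 kN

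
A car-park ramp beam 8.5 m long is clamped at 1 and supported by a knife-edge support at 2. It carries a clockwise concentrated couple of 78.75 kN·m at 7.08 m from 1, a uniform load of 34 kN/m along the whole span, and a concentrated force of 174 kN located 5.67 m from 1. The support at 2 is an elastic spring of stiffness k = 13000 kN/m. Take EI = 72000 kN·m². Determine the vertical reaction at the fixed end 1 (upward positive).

Choose R_2 as the redundant. The primary structure is the cantilever fixed at 1.
Downward deflection at the released point 2 due to the loads:
  clockwise couple 78.75 at a = 7.08: M₀a(2L − a)/(2EI) = 2765/EI
  UDL 34: wL⁴/(8EI) = 22185/EI
  point load 174 at a = 5.67: Pa²(3L − a)/(6EI) = 18488/EI
  δ_0 = 43439/EI
Flexibility coefficient — unit upward force at 2: δ_{22} = L³/(3EI) = 204.7/EI.
With EI = 72000 kN·m²: δ_0 = 0.60331 m and δ_{22} = 0.002843 m/kN.
Compatibility — the spring shortens by R_2/k under the reaction it provides: δ_0 − R_2·δ_{22} = R_2/k. With 1/k = 0.000077 m/kN, R_2 = δ_0 / (δ_{22} + 1/k) = 0.60331 / (0.002843 + 0.000077) = 206.6 kN.
Vertical equilibrium: R_1 = ΣP − R_2 = 463 − 206.6 = 256.4 kN.

R_1 = 256.4 kN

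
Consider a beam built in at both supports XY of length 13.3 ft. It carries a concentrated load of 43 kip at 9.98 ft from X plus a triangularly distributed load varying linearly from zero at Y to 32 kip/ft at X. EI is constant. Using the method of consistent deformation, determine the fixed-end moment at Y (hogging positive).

M_Y = 269.1 kip·ft

Release both end moments; the primary structure is a simply-supported span XY with redundants M_X and M_Y.
On the primary (simply-supported) span, the end slopes from the loading are:
  at X: point load 43 at a = 9.98: Pab(L + b)/(6LEI) = 296.7/EI
  at Y: point load 43 at a = 9.98: Pab(L + a)/(6LEI) = 415.6/EI
  at X: triangular load, peak 32: w₀L³/(45EI) = 1673/EI
  at Y: triangular load, peak 32: 7w₀L³/(360EI) = 1464/EI
  θ_X0 = 1970/EI,  θ_Y0 = 1880/EI
Flexibility coefficients: a unit moment at one end gives L/(3EI) there and L/(6EI) at the far end, so f₁₁ = f₂₂ = 4.433/EI and f₁₂ = f₂₁ = 2.217/EI.
Compatibility — zero rotation at each built-in end:
  4.433 M_X + 2.217 M_Y = 1970
  2.217 M_X + 4.433 M_Y = 1880
Solving the pair gives M_X = 309.8 kip·ft and M_Y = 269.1 kip·ft (hogging).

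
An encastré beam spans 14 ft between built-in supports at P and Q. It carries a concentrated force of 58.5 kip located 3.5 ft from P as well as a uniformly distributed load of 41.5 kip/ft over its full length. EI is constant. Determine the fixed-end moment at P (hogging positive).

M_P = 793 kip·ft

Take the two fixed-end moments M_P, M_Q as redundants; the released structure is the simple span PQ.
End rotations of the released simple span under the applied load (×1/EI):
  at P: point load 58.5 at a = 3.5: Pab(L + b)/(6LEI) = 627/EI
  at Q: point load 58.5 at a = 3.5: Pab(L + a)/(6LEI) = 447.9/EI
  at P: UDL 41.5: wL³/(24EI) = 4745/EI
  at Q: UDL 41.5: wL³/(24EI) = 4745/EI
  θ_P0 = 5372/EI,  θ_Q0 = 5193/EI
Flexibility coefficients: a unit moment at one end gives L/(3EI) there and L/(6EI) at the far end, so f₁₁ = f₂₂ = 4.667/EI and f₁₂ = f₂₁ = 2.333/EI.
Compatibility — zero rotation at each built-in end:
  4.667 M_P + 2.333 M_Q = 5372
  2.333 M_P + 4.667 M_Q = 5193
Solving the pair gives M_P = 793 kip·ft and M_Q = 716.2 kip·ft (hogging).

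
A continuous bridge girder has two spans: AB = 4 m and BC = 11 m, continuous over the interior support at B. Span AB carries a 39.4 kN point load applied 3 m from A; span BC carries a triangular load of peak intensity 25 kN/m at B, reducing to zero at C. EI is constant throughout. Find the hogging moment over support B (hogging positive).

Insert a hinge at B; M_B is the redundant, and each span becomes simply supported.
Rotations at B on the released spans (each span's end-slope, ×1/EI):
  span AB: point load 39.4 at a = 3: Pab(L + a)/(6LEI) = 34.48/EI
  span BC: triangular load, peak 25: w₀L³/(45EI) = 739.4/EI
  relative rotation θ_0 = (34.48 + 739.4)/EI = 773.9/EI
A unit hogging moment at B produces rotation L₁/(3EI) + L₂/(3EI) = 5/EI.
Compatibility: M_B·(L₁+L₂)/(3EI) = θ_0, giving M_B = 154.8 kN·m (hogging).

M_B = 154.8 kN·m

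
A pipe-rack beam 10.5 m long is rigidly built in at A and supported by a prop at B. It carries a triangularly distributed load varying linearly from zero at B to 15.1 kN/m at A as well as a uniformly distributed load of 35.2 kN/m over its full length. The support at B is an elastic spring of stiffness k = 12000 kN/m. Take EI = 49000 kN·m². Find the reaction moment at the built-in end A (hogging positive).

M_A = 613.1 kN·m

Choose R_B as the redundant. The primary structure is the cantilever fixed at A.
Deflection at B on the released cantilever, summing each load's contribution:
  triangular load, peak 15.1 at the fixed end: w₀L⁴/(30EI) = 6118/EI
  UDL 35.2: wL⁴/(8EI) = 53482/EI
  δ_0 = 59600/EI
Tip deflection under a unit load at B: L³/(3EI) = 385.9/EI.
With EI = 49000 kN·m²: δ_0 = 1.2163 m and δ_{BB} = 0.007875 m/kN.
Compatibility — the spring shortens by R_B/k under the reaction it provides: δ_0 − R_B·δ_{BB} = R_B/k. With 1/k = 0.000083 m/kN, R_B = δ_0 / (δ_{BB} + 1/k) = 1.2163 / (0.007875 + 0.000083) = 152.8 kN.
Moment equilibrium about A: M_A = Σ(load moments about A) − R_B·L = 2218 − 152.8×10.5 = 613.1 kN·m.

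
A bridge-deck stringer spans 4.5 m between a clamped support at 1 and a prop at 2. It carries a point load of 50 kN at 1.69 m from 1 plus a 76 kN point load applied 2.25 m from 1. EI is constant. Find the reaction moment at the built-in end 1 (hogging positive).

M_1 = 107 kN·m

Release the roller at 2. Primary structure: cantilever fixed at 1.
Downward deflection at the released point 2 due to the loads:
  point load 50 at a = 1.69: Pa²(3L − a)/(6EI) = 281.1/EI
  point load 76 at a = 2.25: Pa²(3L − a)/(6EI) = 721.4/EI
  δ_0 = 1002/EI
Flexibility coefficient — unit upward force at 2: δ_{22} = L³/(3EI) = 30.38/EI.
Compatibility at 2: δ_0 − R_2·δ_{22} = 0, so R_2 = 1002/30.38 = 33 kN.
Moment equilibrium about 1: M_1 = Σ(load moments about 1) − R_2·L = 255.5 − 33×4.5 = 107 kN·m.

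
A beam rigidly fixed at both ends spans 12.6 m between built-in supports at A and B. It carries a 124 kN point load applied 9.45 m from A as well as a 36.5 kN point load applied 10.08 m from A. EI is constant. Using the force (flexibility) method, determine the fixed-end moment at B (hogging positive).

M_B = 278.6 kN·m

Release both end moments; the primary structure is a simply-supported span AB with redundants M_A and M_B.
On the primary (simply-supported) span, the end slopes from the loading are:
  at A: point load 124 at a = 9.45: Pab(L + b)/(6LEI) = 769/EI
  at B: point load 124 at a = 9.45: Pab(L + a)/(6LEI) = 1077/EI
  at A: point load 36.5 at a = 10.08: Pab(L + b)/(6LEI) = 185.4/EI
  at B: point load 36.5 at a = 10.08: Pab(L + a)/(6LEI) = 278.1/EI
  θ_A0 = 954.4/EI,  θ_B0 = 1355/EI
Flexibility coefficients: a unit moment at one end gives L/(3EI) there and L/(6EI) at the far end, so f₁₁ = f₂₂ = 4.2/EI and f₁₂ = f₂₁ = 2.1/EI.
Compatibility — zero rotation at each built-in end:
  4.2 M_A + 2.1 M_B = 954.4
  2.1 M_A + 4.2 M_B = 1355
Solving the pair gives M_A = 87.95 kN·m and M_B = 278.6 kN·m (hogging).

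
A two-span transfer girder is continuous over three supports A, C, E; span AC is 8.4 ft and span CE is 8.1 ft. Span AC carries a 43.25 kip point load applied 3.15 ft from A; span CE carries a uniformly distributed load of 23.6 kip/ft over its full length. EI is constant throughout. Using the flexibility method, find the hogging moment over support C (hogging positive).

M_C = 124.8 kip·ft

Insert a hinge at C; M_C is the redundant, and each span becomes simply supported.
Discontinuity in slope at C on the released structure — sum the simple-span end rotations:
  span AC: point load 43.25 at a = 3.15: Pab(L + a)/(6LEI) = 163.9/EI
  span CE: UDL 23.6: wL³/(24EI) = 522.6/EI
  relative rotation θ_0 = (163.9 + 522.6)/EI = 686.5/EI
A unit hogging moment at C produces rotation L₁/(3EI) + L₂/(3EI) = 5.5/EI.
Compatibility: M_C·(L₁+L₂)/(3EI) = θ_0, giving M_C = 124.8 kip·ft (hogging).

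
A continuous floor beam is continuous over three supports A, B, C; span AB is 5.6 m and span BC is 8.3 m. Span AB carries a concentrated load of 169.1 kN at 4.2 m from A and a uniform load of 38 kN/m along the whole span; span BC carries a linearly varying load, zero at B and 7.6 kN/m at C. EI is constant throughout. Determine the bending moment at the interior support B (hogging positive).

Take M_B as the redundant. Released structure: two simple spans AB and BC with a hinge at B.
End slopes at the hinge B, treating each span as simply supported:
  span AB: point load 169.1 at a = 4.2: Pab(L + a)/(6LEI) = 290/EI
  span AB: UDL 38: wL³/(24EI) = 278.1/EI
  span BC: triangular load, peak 7.6: 7w₀L³/(360EI) = 84.5/EI
  relative rotation θ_0 = (568.1 + 84.5)/EI = 652.6/EI
A unit hogging moment at B produces rotation L₁/(3EI) + L₂/(3EI) = 4.633/EI.
Slope continuity at B: θ_0 = M_B·4.633/EI, so M_B = 652.6/4.633 = 140.8 kN·m (hogging).

M_B = 140.8 kN·m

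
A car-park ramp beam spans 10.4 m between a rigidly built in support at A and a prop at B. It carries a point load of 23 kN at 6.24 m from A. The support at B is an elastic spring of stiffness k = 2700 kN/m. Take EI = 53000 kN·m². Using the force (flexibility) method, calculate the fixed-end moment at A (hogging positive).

Remove the prop at B; the released (primary) structure is a cantilever built in at A.
Deflection at B on the released cantilever, summing each load's contribution:
  point load 23 at a = 6.24: Pa²(3L − a)/(6EI) = 3726/EI
Flexibility coefficient — unit upward force at B: δ_{BB} = L³/(3EI) = 375/EI.
With EI = 53000 kN·m²: δ_0 = 0.070293 m and δ_{BB} = 0.007075 m/kN.
Compatibility — the spring shortens by R_B/k under the reaction it provides: δ_0 − R_B·δ_{BB} = R_B/k. With 1/k = 0.00037 m/kN, R_B = δ_0 / (δ_{BB} + 1/k) = 0.070293 / (0.007075 + 0.00037) = 9.442 kN.
Moment equilibrium about A: M_A = Σ(load moments about A) − R_B·L = 143.5 − 9.442×10.4 = 45.33 kN·m.

M_A = 45.33 kN·m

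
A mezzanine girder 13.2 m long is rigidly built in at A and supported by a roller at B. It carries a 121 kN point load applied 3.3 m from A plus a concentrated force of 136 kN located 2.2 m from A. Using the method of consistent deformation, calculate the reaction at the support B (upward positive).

Choose R_B as the redundant. The primary structure is the cantilever fixed at A.
Free-end deflection of the primary structure under the applied loading (downward +):
  point load 121 at a = 3.3: Pa²(3L − a)/(6EI) = 7972/EI
  point load 136 at a = 2.2: Pa²(3L − a)/(6EI) = 4103/EI
  δ_0 = 12075/EI
Tip deflection under a unit load at B: L³/(3EI) = 766.7/EI.
The prop prevents deflection at B: R_B = δ_0/δ_{BB} = 12075/766.7 = 15.75 kN.

R_B = 15.75 kN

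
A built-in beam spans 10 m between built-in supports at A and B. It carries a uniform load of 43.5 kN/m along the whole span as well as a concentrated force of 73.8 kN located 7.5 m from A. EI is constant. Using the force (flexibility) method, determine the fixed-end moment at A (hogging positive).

M_A = 397.1 kN·m

Release both end moments; the primary structure is a simply-supported span AB with redundants M_A and M_B.
Simple-span end rotations at A and B under the given loads:
  at A: UDL 43.5: wL³/(24EI) = 1812/EI
  at B: UDL 43.5: wL³/(24EI) = 1812/EI
  at A: point load 73.8 at a = 7.5: Pab(L + b)/(6LEI) = 288.3/EI
  at B: point load 73.8 at a = 7.5: Pab(L + a)/(6LEI) = 403.6/EI
  θ_A0 = 2101/EI,  θ_B0 = 2216/EI
Flexibility coefficients: a unit moment at one end gives L/(3EI) there and L/(6EI) at the far end, so f₁₁ = f₂₂ = 3.333/EI and f₁₂ = f₂₁ = 1.667/EI.
Compatibility — zero rotation at each built-in end:
  3.333 M_A + 1.667 M_B = 2101
  1.667 M_A + 3.333 M_B = 2216
Solving the pair gives M_A = 397.1 kN·m and M_B = 466.3 kN·m (hogging).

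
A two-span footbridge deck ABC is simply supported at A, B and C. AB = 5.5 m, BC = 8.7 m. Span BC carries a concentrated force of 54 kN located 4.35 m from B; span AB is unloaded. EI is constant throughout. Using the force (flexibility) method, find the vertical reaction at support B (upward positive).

R_B = 43.02 kN

Take M_B as the redundant. Released structure: two simple spans AB and BC with a hinge at B.
End slopes at the hinge B, treating each span as simply supported:
  span BC: point load 54 at a = 4.35: Pab(L + b)/(6LEI) = 255.5/EI
  relative rotation θ_0 = (0 + 255.5)/EI = 255.5/EI
A unit hogging moment at B produces rotation L₁/(3EI) + L₂/(3EI) = 4.733/EI.
Slope continuity at B: θ_0 = M_B·4.733/EI, so M_B = 255.5/4.733 = 53.97 kN·m (hogging).
Span AB, ΣM about A with M_B applied at B: R_B^{AB}·5.5 = 0 + 53.97, so R_B^{AB} = 9.813 kN and R_A = 0 − 9.813 = -9.813 kN.
Span BC, ΣM about C: R_B^{BC}·8.7 = 234.9 + 53.97, so R_B^{BC} = 33.2 kN and R_C = 54 − 33.2 = 20.8 kN.
R_B = 9.813 + 33.2 = 43.02 kN.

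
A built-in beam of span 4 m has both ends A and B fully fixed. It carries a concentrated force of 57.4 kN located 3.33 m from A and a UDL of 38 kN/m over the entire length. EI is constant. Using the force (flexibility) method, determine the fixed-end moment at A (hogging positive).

M_A = 56.03 kN·m

Release both end moments; the primary structure is a simply-supported span AB with redundants M_A and M_B.
On the primary (simply-supported) span, the end slopes from the loading are:
  at A: point load 57.4 at a = 3.33: Pab(L + b)/(6LEI) = 24.92/EI
  at B: point load 57.4 at a = 3.33: Pab(L + a)/(6LEI) = 39.11/EI
  at A: UDL 38: wL³/(24EI) = 101.3/EI
  at B: UDL 38: wL³/(24EI) = 101.3/EI
  θ_A0 = 126.3/EI,  θ_B0 = 140.4/EI
Flexibility coefficients: a unit moment at one end gives L/(3EI) there and L/(6EI) at the far end, so f₁₁ = f₂₂ = 1.333/EI and f₁₂ = f₂₁ = 0.6667/EI.
Compatibility — zero rotation at each built-in end:
  1.333 M_A + 0.6667 M_B = 126.3
  0.6667 M_A + 1.333 M_B = 140.4
Solving the pair gives M_A = 56.03 kN·m and M_B = 77.32 kN·m (hogging).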